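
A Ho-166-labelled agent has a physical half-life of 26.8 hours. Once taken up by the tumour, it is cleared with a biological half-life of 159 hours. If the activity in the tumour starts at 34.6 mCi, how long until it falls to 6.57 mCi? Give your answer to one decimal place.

55.0 hours

1/t_eff = 1/t_phys + 1/t_biol = 1/26.8 + 1/159 = 0.043603 per hour.
t_eff = 26.8 × 159 / (26.8 + 159) ≈ 22.934 hours.
n = log₂(34.6/6.57) ≈ 2.3968; t = 2.3968 × 22.934 ≈ 54.969 hours.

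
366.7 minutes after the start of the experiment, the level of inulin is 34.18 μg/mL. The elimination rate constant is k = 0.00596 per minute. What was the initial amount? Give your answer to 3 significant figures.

304 μg/mL

t½ = ln 2 / k = 0.69315 / 0.00596 ≈ 116.3 minutes.
Number of half-lives elapsed: n = 366.7/116.3 ≈ 3.1531.
A₀ = A × 2^n = 34.18 × 2^3.1531 = 34.18 × 8.8954 ≈ 304.04 μg/mL.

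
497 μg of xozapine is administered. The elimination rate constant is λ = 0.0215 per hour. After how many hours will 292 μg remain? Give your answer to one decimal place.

t½ = ln 2 / λ = 0.69315 / 0.0215 ≈ 32.239 hours.
Fraction remaining = 292/497 ≈ 0.58753.
n = log₂(497/292) = ln(1.7021)/ln 2 ≈ 0.76728 half-lives.
t = n × t½ = 0.76728 × 32.239 ≈ 24.737 hours.

24.7 hours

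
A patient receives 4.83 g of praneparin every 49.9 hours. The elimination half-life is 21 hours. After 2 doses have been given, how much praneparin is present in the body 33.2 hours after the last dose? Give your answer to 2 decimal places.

The 2 doses were given 83.1, 33.2 hours ago.
Total = 4.83·(1/2)^(83.1/21) + 4.83·(1/2)^(33.2/21)
      = 0.31098 + 1.6145 ≈ 1.9255 g.

1.93 g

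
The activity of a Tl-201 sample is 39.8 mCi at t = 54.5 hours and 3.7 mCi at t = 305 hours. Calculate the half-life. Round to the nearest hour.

Over Δt = 305 − 54.5 = 250.5 hours, the level fell by a factor of 39.8/3.7 ≈ 10.757.
n = log₂(10.757) ≈ 3.4272 half-lives, so t½ = 250.5/3.4272 ≈ 73.092 hours.

73 hours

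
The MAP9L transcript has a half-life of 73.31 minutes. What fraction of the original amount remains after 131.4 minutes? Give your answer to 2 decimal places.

n = 131.4/73.31 ≈ 1.7924 half-lives.
Fraction remaining = (1/2)^1.7924 ≈ 0.28869.

0.29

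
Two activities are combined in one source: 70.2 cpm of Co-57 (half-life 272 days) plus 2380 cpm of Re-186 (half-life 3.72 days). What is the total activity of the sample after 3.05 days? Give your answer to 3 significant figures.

1420 cpm

Co-57: 70.2 × (1/2)^(3.05/272) = 70.2 × (1/2)^0.011213 ≈ 69.656 cpm.
Re-186: 2380 × (1/2)^(3.05/3.72) = 2380 × (1/2)^0.81989 ≈ 1348.2 cpm.
Total = 69.656 + 1348.2 ≈ 1417.9 cpm.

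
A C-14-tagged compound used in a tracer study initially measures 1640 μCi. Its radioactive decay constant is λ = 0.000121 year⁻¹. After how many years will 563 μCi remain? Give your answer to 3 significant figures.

t½ = ln 2 / λ = 0.69315 / 0.000121 ≈ 5728.5 years.
Fraction remaining = 563/1640 ≈ 0.34329.
n = log₂(1640/563) = ln(2.913)/ln 2 ≈ 1.5425 half-lives.
t = n × t½ = 1.5425 × 5728.5 ≈ 8836.1 years.

8840 years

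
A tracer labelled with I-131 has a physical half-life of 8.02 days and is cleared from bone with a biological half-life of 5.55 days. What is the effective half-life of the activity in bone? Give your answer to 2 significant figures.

3.3 days

1/t_eff = 1/t_phys + 1/t_biol = 1/8.02 + 1/5.55 = 0.30487 per day.
t_eff = 8.02 × 5.55 / (8.02 + 5.55) ≈ 3.2801 days.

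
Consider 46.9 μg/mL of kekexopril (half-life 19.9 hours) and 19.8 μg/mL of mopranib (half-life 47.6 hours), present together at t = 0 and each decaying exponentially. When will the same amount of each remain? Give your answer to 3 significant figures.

Set 46.9·(1/2)^(t/19.9) = 19.8·(1/2)^(t/47.6).
Taking log₂: log₂(46.9/19.8) = t·(1/19.9 − 1/47.6).
log₂(2.3687) = 1.2441; 1/19.9 − 1/47.6 = 0.029243.
t = 1.2441 / 0.029243 ≈ 42.543 hours.

42.5 hours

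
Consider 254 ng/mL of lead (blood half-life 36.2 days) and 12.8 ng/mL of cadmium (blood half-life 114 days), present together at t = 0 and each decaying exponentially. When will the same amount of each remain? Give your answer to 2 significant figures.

230 days

Set 254·(1/2)^(t/36.2) = 12.8·(1/2)^(t/114).
Taking log₂: log₂(254/12.8) = t·(1/36.2 − 1/114).
log₂(19.844) = 4.3106; 1/36.2 − 1/114 = 0.018852.
t = 4.3106 / 0.018852 ≈ 228.65 days.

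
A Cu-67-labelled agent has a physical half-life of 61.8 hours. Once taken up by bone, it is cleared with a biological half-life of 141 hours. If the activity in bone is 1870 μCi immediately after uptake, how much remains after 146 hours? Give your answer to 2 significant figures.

1/t_eff = 1/t_phys + 1/t_biol = 1/61.8 + 1/141 = 0.023273 per hour.
t_eff = 61.8 × 141 / (61.8 + 141) ≈ 42.967 hours.
Remaining = 1870 × (1/2)^(146/42.967) = 1870 × (1/2)^3.3979 ≈ 177.4 μCi.

180 μCi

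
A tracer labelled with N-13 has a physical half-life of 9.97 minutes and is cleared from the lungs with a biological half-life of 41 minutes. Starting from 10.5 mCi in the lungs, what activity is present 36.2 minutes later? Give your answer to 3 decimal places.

0.460 mCi

1/t_eff = 1/t_phys + 1/t_biol = 1/9.97 + 1/41 = 0.12469 per minute.
t_eff = 9.97 × 41 / (9.97 + 41) ≈ 8.0198 minutes.
Remaining = 10.5 × (1/2)^(36.2/8.0198) = 10.5 × (1/2)^4.5138 ≈ 0.45962 mCi.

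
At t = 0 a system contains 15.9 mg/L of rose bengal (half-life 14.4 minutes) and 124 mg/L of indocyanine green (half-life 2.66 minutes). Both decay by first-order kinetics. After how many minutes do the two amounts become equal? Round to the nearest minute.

10 minutes

Set 15.9·(1/2)^(t/14.4) = 124·(1/2)^(t/2.66).
Taking log₂: log₂(15.9/124) = t·(1/14.4 − 1/2.66).
log₂(0.12823) = -2.9632; 1/14.4 − 1/2.66 = -0.3065.
t = -2.9632 / -0.3065 ≈ 9.6681 minutes.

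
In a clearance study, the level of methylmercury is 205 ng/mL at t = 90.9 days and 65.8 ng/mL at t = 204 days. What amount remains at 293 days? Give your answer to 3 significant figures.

Over Δt = 204 − 90.9 = 113.1 days, the level fell by a factor of 205/65.8 ≈ 3.1155.
n = log₂(3.1155) ≈ 1.6395 half-lives, so t½ = 113.1/1.6395 ≈ 68.986 days.
From t = 204 to t = 293: 65.8 × (1/2)^((293−204)/68.986) ≈ 26.907 ng/mL.

26.9 ng/mL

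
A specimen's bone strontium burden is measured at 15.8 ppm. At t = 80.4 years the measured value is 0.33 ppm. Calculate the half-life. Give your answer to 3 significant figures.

14.4 years

A/A₀ = 0.33/15.8 ≈ 0.020886.
n = log₂(47.879) ≈ 5.5813 half-lives elapsed in 80.4 years.
t½ = 80.4/5.5813 ≈ 14.405 years.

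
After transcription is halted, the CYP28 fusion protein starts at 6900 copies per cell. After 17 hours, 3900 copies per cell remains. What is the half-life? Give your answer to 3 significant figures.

A/A₀ = 3900/6900 ≈ 0.56522.
n = log₂(1.7692) ≈ 0.82312 half-lives elapsed in 17 hours.
t½ = 17/0.82312 ≈ 20.653 hours.

20.7 hours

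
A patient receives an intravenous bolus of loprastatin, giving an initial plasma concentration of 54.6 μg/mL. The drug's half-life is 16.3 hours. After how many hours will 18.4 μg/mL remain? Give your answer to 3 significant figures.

25.6 hours

Fraction remaining = 18.4/54.6 ≈ 0.337.
n = log₂(54.6/18.4) = ln(2.9674)/ln 2 ≈ 1.5692 half-lives.
t = n × t½ = 1.5692 × 16.3 ≈ 25.578 hours.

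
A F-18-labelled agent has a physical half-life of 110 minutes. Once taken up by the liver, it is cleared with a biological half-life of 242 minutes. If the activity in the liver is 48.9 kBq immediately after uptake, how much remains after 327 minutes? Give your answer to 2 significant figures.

2.4 kBq

1/t_eff = 1/t_phys + 1/t_biol = 1/110 + 1/242 = 0.013223 per minute.
t_eff = 110 × 242 / (110 + 242) ≈ 75.625 minutes.
Remaining = 48.9 × (1/2)^(327/75.625) = 48.9 × (1/2)^4.324 ≈ 2.4415 kBq.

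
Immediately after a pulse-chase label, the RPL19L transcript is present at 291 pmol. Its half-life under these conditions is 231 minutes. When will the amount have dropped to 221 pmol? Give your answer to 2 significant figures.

92 minutes

Fraction remaining = 221/291 ≈ 0.75945.
n = log₂(291/221) = ln(1.3167)/ln 2 ≈ 0.39697 half-lives.
t = n × t½ = 0.39697 × 231 ≈ 91.701 minutes.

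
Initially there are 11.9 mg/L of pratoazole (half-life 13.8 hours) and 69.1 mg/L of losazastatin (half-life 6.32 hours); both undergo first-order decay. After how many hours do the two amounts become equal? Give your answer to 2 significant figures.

30 hours

Set 11.9·(1/2)^(t/13.8) = 69.1·(1/2)^(t/6.32).
Taking log₂: log₂(11.9/69.1) = t·(1/13.8 − 1/6.32).
log₂(0.17221) = -2.5377; 1/13.8 − 1/6.32 = -0.085764.
t = -2.5377 / -0.085764 ≈ 29.59 hours.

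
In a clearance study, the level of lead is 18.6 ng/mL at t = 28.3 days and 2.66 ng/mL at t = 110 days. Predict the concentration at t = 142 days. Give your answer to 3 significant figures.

1.24 ng/mL

Over Δt = 110 − 28.3 = 81.7 days, the level fell by a factor of 18.6/2.66 ≈ 6.9925.
n = log₂(6.9925) ≈ 2.8058 half-lives, so t½ = 81.7/2.8058 ≈ 29.118 days.
From t = 110 to t = 142: 2.66 × (1/2)^((142−110)/29.118) ≈ 1.2418 ng/mL.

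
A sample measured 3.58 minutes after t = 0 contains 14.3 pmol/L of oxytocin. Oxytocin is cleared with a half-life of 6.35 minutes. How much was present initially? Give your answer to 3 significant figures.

21.1 pmol/L

Number of half-lives elapsed: n = 3.58/6.35 ≈ 0.56378.
A₀ = A × 2^n = 14.3 × 2^0.56378 = 14.3 × 1.4781 ≈ 21.137 pmol/L.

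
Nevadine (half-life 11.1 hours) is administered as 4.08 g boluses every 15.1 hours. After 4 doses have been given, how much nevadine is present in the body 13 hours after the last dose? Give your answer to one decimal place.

2.9 g

The 4 doses were given 58.3, 43.2, 28.1, 13 hours ago.
Total = 4.08·(1/2)^(58.3/11.1) + 4.08·(1/2)^(43.2/11.1) + 4.08·(1/2)^(28.1/11.1) + 4.08·(1/2)^(13/11.1)
      = 0.10705 + 0.27484 + 0.70566 + 1.8118 ≈ 2.8993 g.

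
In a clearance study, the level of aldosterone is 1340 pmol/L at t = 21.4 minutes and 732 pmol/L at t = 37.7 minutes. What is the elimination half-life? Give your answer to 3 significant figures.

Over Δt = 37.7 − 21.4 = 16.3 minutes, the level fell by a factor of 1340/732 ≈ 1.8306.
n = log₂(1.8306) ≈ 0.87232 half-lives, so t½ = 16.3/0.87232 ≈ 18.686 minutes.

18.7 minutes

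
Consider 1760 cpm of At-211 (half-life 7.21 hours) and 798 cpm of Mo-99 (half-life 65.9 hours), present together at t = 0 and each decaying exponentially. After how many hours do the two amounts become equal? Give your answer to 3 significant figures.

Set 1760·(1/2)^(t/7.21) = 798·(1/2)^(t/65.9).
Taking log₂: log₂(1760/798) = t·(1/7.21 − 1/65.9).
log₂(2.2055) = 1.1411; 1/7.21 − 1/65.9 = 0.12352.
t = 1.1411 / 0.12352 ≈ 9.2382 hours.

9.24 hours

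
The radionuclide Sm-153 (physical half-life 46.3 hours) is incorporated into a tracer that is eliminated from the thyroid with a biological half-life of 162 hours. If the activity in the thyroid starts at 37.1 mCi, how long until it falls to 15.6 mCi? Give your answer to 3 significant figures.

1/t_eff = 1/t_phys + 1/t_biol = 1/46.3 + 1/162 = 0.027771 per hour.
t_eff = 46.3 × 162 / (46.3 + 162) ≈ 36.009 hours.
n = log₂(37.1/15.6) ≈ 1.2499; t = 1.2499 × 36.009 ≈ 45.006 hours.

45.0 hours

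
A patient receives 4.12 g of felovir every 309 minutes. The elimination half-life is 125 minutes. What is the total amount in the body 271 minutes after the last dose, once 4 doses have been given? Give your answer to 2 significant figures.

1.1 g

The 4 doses were given 1198, 889, 580, 271 minutes ago.
Total = 4.12·(1/2)^(1198/125) + 4.12·(1/2)^(889/125) + 4.12·(1/2)^(580/125) + 4.12·(1/2)^(271/125)
      = 0.0053682 + 0.029783 + 0.16524 + 0.91678 ≈ 1.1172 g.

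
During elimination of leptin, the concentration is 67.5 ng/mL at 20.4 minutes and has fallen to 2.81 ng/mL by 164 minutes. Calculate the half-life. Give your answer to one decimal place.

31.3 minutes

Over Δt = 164 − 20.4 = 143.6 minutes, the level fell by a factor of 67.5/2.81 ≈ 24.021.
n = log₂(24.021) ≈ 4.5862 half-lives, so t½ = 143.6/4.5862 ≈ 31.311 minutes.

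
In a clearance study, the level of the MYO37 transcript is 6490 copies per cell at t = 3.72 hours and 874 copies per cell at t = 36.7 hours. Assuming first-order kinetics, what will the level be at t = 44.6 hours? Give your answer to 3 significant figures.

541 copies per cell

Over Δt = 36.7 − 3.72 = 32.98 hours, the level fell by a factor of 6490/874 ≈ 7.4256.
n = log₂(7.4256) ≈ 2.8925 half-lives, so t½ = 32.98/2.8925 ≈ 11.402 hours.
From t = 36.7 to t = 44.6: 874 × (1/2)^((44.6−36.7)/11.402) ≈ 540.68 copies per cell.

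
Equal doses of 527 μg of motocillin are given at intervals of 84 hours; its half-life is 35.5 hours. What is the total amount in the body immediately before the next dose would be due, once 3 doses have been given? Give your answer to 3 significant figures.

126 μg

The 3 doses were given 252, 168, 84 hours ago.
Total = 527·(1/2)^(252/35.5) + 527·(1/2)^(168/35.5) + 527·(1/2)^(84/35.5)
      = 3.8452 + 19.825 + 102.21 ≈ 125.89 μg.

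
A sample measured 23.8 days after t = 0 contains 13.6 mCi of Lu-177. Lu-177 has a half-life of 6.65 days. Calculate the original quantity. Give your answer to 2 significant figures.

Number of half-lives elapsed: n = 23.8/6.65 ≈ 3.5789.
A₀ = A × 2^n = 13.6 × 2^3.5789 = 13.6 × 11.95 ≈ 162.52 mCi.

160 mCi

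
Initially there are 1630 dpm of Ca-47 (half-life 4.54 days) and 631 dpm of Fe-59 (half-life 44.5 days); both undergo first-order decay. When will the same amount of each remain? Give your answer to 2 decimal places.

Set 1630·(1/2)^(t/4.54) = 631·(1/2)^(t/44.5).
Taking log₂: log₂(1630/631) = t·(1/4.54 − 1/44.5).
log₂(2.5832) = 1.3692; 1/4.54 − 1/44.5 = 0.19779.
t = 1.3692 / 0.19779 ≈ 6.9222 days.

6.92 days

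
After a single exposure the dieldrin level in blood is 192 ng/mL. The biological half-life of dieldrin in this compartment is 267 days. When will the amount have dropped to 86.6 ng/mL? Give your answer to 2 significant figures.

Fraction remaining = 86.6/192 ≈ 0.45104.
n = log₂(192/86.6) = ln(2.2171)/ln 2 ≈ 1.1487 half-lives.
t = n × t½ = 1.1487 × 267 ≈ 306.69 days.

310 days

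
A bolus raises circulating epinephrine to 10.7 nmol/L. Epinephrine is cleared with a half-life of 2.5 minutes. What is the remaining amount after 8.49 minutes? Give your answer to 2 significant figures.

Number of half-lives: n = 8.49/2.5 ≈ 3.396.
Remaining = 10.7 × (1/2)^3.396 = 10.7 × 0.094995 ≈ 1.0164 nmol/L.

1.0 nmol/L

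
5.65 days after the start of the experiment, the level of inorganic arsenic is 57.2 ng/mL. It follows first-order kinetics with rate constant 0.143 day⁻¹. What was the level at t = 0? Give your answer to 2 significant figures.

t½ = ln 2 / λ = 0.69315 / 0.143 ≈ 4.8472 days.
Number of half-lives elapsed: n = 5.65/4.8472 ≈ 1.1656.
A₀ = A × 2^n = 57.2 × 2^1.1656 = 57.2 × 2.2433 ≈ 128.32 ng/mL.

130 ng/mL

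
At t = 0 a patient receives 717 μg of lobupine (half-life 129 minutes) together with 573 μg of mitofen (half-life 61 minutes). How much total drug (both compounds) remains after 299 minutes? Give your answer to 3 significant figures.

163 μg

lobupine: 717 × (1/2)^(299/129) = 717 × (1/2)^2.3178 ≈ 143.81 μg.
mitofen: 573 × (1/2)^(299/61) = 573 × (1/2)^4.9016 ≈ 19.17 μg.
Total = 143.81 + 19.17 ≈ 162.98 μg.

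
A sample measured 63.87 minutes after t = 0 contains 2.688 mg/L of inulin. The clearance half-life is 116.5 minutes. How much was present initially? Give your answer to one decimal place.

3.9 mg/L

Number of half-lives elapsed: n = 63.87/116.5 ≈ 0.54824.
A₀ = A × 2^n = 2.688 × 2^0.54824 = 2.688 × 1.4623 ≈ 3.9307 mg/L.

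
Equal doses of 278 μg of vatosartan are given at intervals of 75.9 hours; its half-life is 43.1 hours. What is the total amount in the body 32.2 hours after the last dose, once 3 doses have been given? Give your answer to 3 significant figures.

229 μg

The 3 doses were given 184, 108.1, 32.2 hours ago.
Total = 278·(1/2)^(184/43.1) + 278·(1/2)^(108.1/43.1) + 278·(1/2)^(32.2/43.1)
      = 14.418 + 48.868 + 165.63 ≈ 228.92 μg.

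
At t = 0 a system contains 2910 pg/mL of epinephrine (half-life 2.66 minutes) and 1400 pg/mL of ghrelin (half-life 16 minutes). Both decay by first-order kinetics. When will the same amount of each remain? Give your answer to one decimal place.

3.4 minutes

Set 2910·(1/2)^(t/2.66) = 1400·(1/2)^(t/16).
Taking log₂: log₂(2910/1400) = t·(1/2.66 − 1/16).
log₂(2.0786) = 1.0556; 1/2.66 − 1/16 = 0.31344.
t = 1.0556 / 0.31344 ≈ 3.3678 minutes.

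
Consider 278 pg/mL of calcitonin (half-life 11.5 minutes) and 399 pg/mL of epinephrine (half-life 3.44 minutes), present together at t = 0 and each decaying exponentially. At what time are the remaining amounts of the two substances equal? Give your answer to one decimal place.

2.6 minutes

Set 278·(1/2)^(t/11.5) = 399·(1/2)^(t/3.44).
Taking log₂: log₂(278/399) = t·(1/11.5 − 1/3.44).
log₂(0.69674) = -0.5213; 1/11.5 − 1/3.44 = -0.20374.
t = -0.5213 / -0.20374 ≈ 2.5587 minutes.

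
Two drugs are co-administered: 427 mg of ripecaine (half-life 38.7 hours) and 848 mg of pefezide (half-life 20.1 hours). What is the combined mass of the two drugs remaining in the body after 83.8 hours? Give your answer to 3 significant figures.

142 mg

ripecaine: 427 × (1/2)^(83.8/38.7) = 427 × (1/2)^2.1654 ≈ 95.189 mg.
pefezide: 848 × (1/2)^(83.8/20.1) = 848 × (1/2)^4.1692 ≈ 47.136 mg.
Total = 95.189 + 47.136 ≈ 142.32 mg.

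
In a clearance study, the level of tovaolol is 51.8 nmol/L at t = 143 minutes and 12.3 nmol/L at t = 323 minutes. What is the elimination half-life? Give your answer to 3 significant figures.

86.8 minutes

Over Δt = 323 − 143 = 180 minutes, the level fell by a factor of 51.8/12.3 ≈ 4.2114.
n = log₂(4.2114) ≈ 2.0743 half-lives, so t½ = 180/2.0743 ≈ 86.777 minutes.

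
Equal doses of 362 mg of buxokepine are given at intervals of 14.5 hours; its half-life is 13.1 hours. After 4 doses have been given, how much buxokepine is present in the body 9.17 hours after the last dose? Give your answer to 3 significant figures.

397 mg

The 4 doses were given 52.67, 38.17, 23.67, 9.17 hours ago.
Total = 362·(1/2)^(52.67/13.1) + 362·(1/2)^(38.17/13.1) + 362·(1/2)^(23.67/13.1) + 362·(1/2)^(9.17/13.1)
      = 22.304 + 48.038 + 103.46 + 222.84 ≈ 396.64 mg.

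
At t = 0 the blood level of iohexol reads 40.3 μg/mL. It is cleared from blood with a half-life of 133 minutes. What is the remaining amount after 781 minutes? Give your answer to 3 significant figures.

0.688 μg/mL

Number of half-lives: n = 781/133 ≈ 5.8722.
Remaining = 40.3 × (1/2)^5.8722 = 40.3 × 0.017073 ≈ 0.68802 μg/mL.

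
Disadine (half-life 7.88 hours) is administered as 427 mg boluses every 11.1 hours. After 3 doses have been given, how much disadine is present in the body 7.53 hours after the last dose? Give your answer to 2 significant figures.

The 3 doses were given 29.73, 18.63, 7.53 hours ago.
Total = 427·(1/2)^(29.73/7.88) + 427·(1/2)^(18.63/7.88) + 427·(1/2)^(7.53/7.88)
      = 31.238 + 82.933 + 220.18 ≈ 334.35 mg.

330 mg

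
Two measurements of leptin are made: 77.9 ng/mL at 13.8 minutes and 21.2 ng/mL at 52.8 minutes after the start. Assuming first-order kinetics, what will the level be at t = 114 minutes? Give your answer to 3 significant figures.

Over Δt = 52.8 − 13.8 = 39 minutes, the level fell by a factor of 77.9/21.2 ≈ 3.6745.
n = log₂(3.6745) ≈ 1.8776 half-lives, so t½ = 39/1.8776 ≈ 20.772 minutes.
From t = 52.8 to t = 114: 21.2 × (1/2)^((114−52.8)/20.772) ≈ 2.7505 ng/mL.

2.75 ng/mL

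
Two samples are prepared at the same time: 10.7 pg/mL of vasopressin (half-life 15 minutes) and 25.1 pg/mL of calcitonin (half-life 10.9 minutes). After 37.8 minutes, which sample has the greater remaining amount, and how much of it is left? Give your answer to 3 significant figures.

calcitonin, 2.27 pg/mL

vasopressin: 10.7 × (1/2)^2.52 ≈ 1.8655 pg/mL.
calcitonin: 25.1 × (1/2)^3.4679 ≈ 2.2685 pg/mL.
Calcitonin has more remaining, at ≈ 2.2685 pg/mL.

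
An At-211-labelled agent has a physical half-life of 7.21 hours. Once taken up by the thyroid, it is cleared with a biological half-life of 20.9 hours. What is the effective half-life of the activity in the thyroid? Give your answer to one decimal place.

1/t_eff = 1/t_phys + 1/t_biol = 1/7.21 + 1/20.9 = 0.18654 per hour.
t_eff = 7.21 × 20.9 / (7.21 + 20.9) ≈ 5.3607 hours.

5.4 hours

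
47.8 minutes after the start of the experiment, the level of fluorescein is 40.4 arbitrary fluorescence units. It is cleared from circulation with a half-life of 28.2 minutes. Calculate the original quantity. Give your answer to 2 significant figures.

Number of half-lives elapsed: n = 47.8/28.2 ≈ 1.695.
A₀ = A × 2^n = 40.4 × 2^1.695 = 40.4 × 3.2378 ≈ 130.81 arbitrary fluorescence units.

130 arbitrary fluorescence units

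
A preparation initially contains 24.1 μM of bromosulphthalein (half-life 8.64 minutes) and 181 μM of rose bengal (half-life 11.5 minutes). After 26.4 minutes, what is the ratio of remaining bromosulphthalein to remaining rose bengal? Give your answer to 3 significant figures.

bromosulphthalein: 24.1 × (1/2)^(26.4/8.64) = 24.1 × (1/2)^3.0556 ≈ 2.8987 μM.
rose bengal: 181 × (1/2)^(26.4/11.5) = 181 × (1/2)^2.2957 ≈ 36.865 μM.
Ratio ≈ 2.8987 / 36.865 ≈ 0.078629.

0.0786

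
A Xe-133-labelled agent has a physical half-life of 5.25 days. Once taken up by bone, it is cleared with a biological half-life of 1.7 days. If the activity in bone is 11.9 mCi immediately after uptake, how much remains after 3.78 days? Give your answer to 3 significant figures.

1/t_eff = 1/t_phys + 1/t_biol = 1/5.25 + 1/1.7 = 0.77871 per day.
t_eff = 5.25 × 1.7 / (5.25 + 1.7) ≈ 1.2842 days.
Remaining = 11.9 × (1/2)^(3.78/1.2842) = 11.9 × (1/2)^2.9435 ≈ 1.5469 mCi.

1.55 mCi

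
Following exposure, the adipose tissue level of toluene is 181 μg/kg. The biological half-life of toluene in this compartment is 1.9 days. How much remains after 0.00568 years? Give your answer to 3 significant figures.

85.0 μg/kg

Convert the elapsed time: 0.00568 years = 2.0732 days.
Number of half-lives: n = 2.0732/1.9 ≈ 1.0912.
Remaining = 181 × (1/2)^1.0912 = 181 × 0.46938 ≈ 84.959 μg/kg.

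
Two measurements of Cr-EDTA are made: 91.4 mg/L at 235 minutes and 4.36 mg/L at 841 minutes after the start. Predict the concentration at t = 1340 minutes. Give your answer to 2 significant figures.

0.36 mg/L

Over Δt = 841 − 235 = 606 minutes, the level fell by a factor of 91.4/4.36 ≈ 20.963.
n = log₂(20.963) ≈ 4.3898 half-lives, so t½ = 606/4.3898 ≈ 138.05 minutes.
From t = 841 to t = 1340: 4.36 × (1/2)^((1340−841)/138.05) ≈ 0.35592 mg/L.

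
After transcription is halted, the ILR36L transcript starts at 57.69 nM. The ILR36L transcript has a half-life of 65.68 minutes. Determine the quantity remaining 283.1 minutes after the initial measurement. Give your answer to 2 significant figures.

2.9 nM

Number of half-lives: n = 283.1/65.68 ≈ 4.3103.
Remaining = 57.69 × (1/2)^4.3103 = 57.69 × 0.050405 ≈ 2.9079 nM.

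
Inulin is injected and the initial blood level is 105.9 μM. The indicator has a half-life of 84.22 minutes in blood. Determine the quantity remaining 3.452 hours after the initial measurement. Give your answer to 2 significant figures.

Convert the elapsed time: 3.452 hours = 207.12 minutes.
Number of half-lives: n = 207.12/84.22 ≈ 2.4593.
Remaining = 105.9 × (1/2)^2.4593 = 105.9 × 0.18184 ≈ 19.257 μM.

19 μM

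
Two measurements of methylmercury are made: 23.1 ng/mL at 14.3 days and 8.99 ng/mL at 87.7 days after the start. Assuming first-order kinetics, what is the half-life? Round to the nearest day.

54 days

Over Δt = 87.7 − 14.3 = 73.4 days, the level fell by a factor of 23.1/8.99 ≈ 2.5695.
n = log₂(2.5695) ≈ 1.3615 half-lives, so t½ = 73.4/1.3615 ≈ 53.911 days.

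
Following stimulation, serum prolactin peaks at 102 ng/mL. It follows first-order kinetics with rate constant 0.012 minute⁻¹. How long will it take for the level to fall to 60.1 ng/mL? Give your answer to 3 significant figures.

t½ = ln 2 / k = 0.69315 / 0.012 ≈ 57.762 minutes.
Fraction remaining = 60.1/102 ≈ 0.58922.
n = log₂(102/60.1) = ln(1.6972)/ln 2 ≈ 0.76313 half-lives.
t = n × t½ = 0.76313 × 57.762 ≈ 44.08 minutes.

44.1 minutes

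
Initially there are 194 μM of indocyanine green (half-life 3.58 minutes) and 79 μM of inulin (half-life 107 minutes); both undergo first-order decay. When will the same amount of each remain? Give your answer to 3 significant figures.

Set 194·(1/2)^(t/3.58) = 79·(1/2)^(t/107).
Taking log₂: log₂(194/79) = t·(1/3.58 − 1/107).
log₂(2.4557) = 1.2961; 1/3.58 − 1/107 = 0.26998.
t = 1.2961 / 0.26998 ≈ 4.8008 minutes.

4.80 minutes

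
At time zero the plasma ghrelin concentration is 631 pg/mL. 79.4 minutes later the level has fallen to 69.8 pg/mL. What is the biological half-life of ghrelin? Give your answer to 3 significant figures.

25.0 minutes

A/A₀ = 69.8/631 ≈ 0.11062.
n = log₂(9.0401) ≈ 3.1763 half-lives elapsed in 79.4 minutes.
t½ = 79.4/3.1763 ≈ 24.997 minutes.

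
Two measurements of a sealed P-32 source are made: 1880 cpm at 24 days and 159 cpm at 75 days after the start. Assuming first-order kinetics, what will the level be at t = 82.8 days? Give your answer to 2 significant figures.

110 cpm

Over Δt = 75 − 24 = 51 days, the level fell by a factor of 1880/159 ≈ 11.824.
n = log₂(11.824) ≈ 3.5636 half-lives, so t½ = 51/3.5636 ≈ 14.311 days.
From t = 75 to t = 82.8: 159 × (1/2)^((82.8−75)/14.311) ≈ 108.98 cpm.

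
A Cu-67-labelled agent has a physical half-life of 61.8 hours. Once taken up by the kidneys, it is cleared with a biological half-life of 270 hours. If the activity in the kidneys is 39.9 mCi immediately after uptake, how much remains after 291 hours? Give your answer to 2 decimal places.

0.72 mCi

1/t_eff = 1/t_phys + 1/t_biol = 1/61.8 + 1/270 = 0.019885 per hour.
t_eff = 61.8 × 270 / (61.8 + 270) ≈ 50.289 hours.
Remaining = 39.9 × (1/2)^(291/50.289) = 39.9 × (1/2)^5.7865 ≈ 0.72287 mCi.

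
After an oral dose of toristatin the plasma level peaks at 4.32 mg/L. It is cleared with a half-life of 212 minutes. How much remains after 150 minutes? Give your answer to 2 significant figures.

2.6 mg/L

Number of half-lives: n = 150/212 ≈ 0.70755.
Remaining = 4.32 × (1/2)^0.70755 = 4.32 × 0.61236 ≈ 2.6454 mg/L.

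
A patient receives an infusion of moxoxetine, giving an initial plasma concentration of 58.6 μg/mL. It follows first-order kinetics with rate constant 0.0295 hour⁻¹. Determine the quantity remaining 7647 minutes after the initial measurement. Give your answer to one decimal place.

1.4 μg/mL

t½ = ln 2 / λ = 0.69315 / 0.0295 ≈ 23.497 hours.
Convert the elapsed time: 7647 minutes = 127.45 hours.
Number of half-lives: n = 127.45/23.497 ≈ 5.4242.
Remaining = 58.6 × (1/2)^5.4242 = 58.6 × 0.023289 ≈ 1.3647 μg/mL.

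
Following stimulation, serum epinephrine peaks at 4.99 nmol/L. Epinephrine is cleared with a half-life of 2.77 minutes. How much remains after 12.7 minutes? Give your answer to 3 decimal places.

0.208 nmol/L

Number of half-lives: n = 12.7/2.77 ≈ 4.5848.
Remaining = 4.99 × (1/2)^4.5848 = 4.99 × 0.04167 ≈ 0.20793 nmol/L.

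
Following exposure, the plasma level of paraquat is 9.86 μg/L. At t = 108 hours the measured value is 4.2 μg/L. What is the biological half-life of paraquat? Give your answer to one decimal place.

87.7 hours

A/A₀ = 4.2/9.86 ≈ 0.42596.
n = log₂(2.3476) ≈ 1.2312 half-lives elapsed in 108 hours.
t½ = 108/1.2312 ≈ 87.719 hours.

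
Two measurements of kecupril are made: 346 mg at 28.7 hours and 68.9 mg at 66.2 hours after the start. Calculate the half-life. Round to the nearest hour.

Over Δt = 66.2 − 28.7 = 37.5 hours, the level fell by a factor of 346/68.9 ≈ 5.0218.
n = log₂(5.0218) ≈ 2.3282 half-lives, so t½ = 37.5/2.3282 ≈ 16.107 hours.

16 hours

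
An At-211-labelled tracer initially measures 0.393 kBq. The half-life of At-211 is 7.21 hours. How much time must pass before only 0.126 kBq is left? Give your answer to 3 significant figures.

11.8 hours

Fraction remaining = 0.126/0.393 ≈ 0.32061.
n = log₂(0.393/0.126) = ln(3.119)/ln 2 ≈ 1.6411 half-lives.
t = n × t½ = 1.6411 × 7.21 ≈ 11.832 hours.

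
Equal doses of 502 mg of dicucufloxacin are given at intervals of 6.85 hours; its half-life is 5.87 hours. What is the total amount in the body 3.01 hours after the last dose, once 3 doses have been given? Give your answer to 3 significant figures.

The 3 doses were given 16.71, 9.86, 3.01 hours ago.
Total = 502·(1/2)^(16.71/5.87) + 502·(1/2)^(9.86/5.87) + 502·(1/2)^(3.01/5.87)
      = 69.786 + 156.7 + 351.84 ≈ 578.32 mg.

578 mg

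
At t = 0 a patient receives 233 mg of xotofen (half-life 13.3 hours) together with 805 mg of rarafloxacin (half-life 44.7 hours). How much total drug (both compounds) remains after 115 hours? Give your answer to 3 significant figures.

xotofen: 233 × (1/2)^(115/13.3) = 233 × (1/2)^8.6466 ≈ 0.58139 mg.
rarafloxacin: 805 × (1/2)^(115/44.7) = 805 × (1/2)^2.5727 ≈ 135.31 mg.
Total = 0.58139 + 135.31 ≈ 135.89 mg.

136 mg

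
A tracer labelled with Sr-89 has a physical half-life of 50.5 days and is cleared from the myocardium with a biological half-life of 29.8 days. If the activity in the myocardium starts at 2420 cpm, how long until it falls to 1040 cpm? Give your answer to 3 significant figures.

22.8 days

1/t_eff = 1/t_phys + 1/t_biol = 1/50.5 + 1/29.8 = 0.053359 per day.
t_eff = 50.5 × 29.8 / (50.5 + 29.8) ≈ 18.741 days.
n = log₂(2420/1040) ≈ 1.2184; t = 1.2184 × 18.741 ≈ 22.834 days.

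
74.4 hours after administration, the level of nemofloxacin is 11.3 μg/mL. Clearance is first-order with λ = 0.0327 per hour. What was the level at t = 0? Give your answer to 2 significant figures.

130 μg/mL

t½ = ln 2 / λ = 0.69315 / 0.0327 ≈ 21.197 hours.
Number of half-lives elapsed: n = 74.4/21.197 ≈ 3.5099.
A₀ = A × 2^n = 11.3 × 2^3.5099 = 11.3 × 11.392 ≈ 128.73 μg/mL.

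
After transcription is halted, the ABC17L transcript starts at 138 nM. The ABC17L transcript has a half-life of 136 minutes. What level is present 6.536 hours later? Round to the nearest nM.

Convert the elapsed time: 6.536 hours = 392.16 minutes.
Number of half-lives: n = 392.16/136 ≈ 2.8835.
Remaining = 138 × (1/2)^2.8835 = 138 × 0.13551 ≈ 18.7 nM.

19 nM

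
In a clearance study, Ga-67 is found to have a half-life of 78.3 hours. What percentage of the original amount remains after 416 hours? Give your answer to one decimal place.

2.5%

n = 416/78.3 ≈ 5.3129 half-lives.
Fraction remaining = (1/2)^5.3129 ≈ 0.025157, i.e. 2.5157%.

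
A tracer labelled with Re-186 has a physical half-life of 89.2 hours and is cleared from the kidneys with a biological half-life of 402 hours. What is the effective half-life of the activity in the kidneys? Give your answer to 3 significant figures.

73.0 hours

1/t_eff = 1/t_phys + 1/t_biol = 1/89.2 + 1/402 = 0.013698 per hour.
t_eff = 89.2 × 402 / (89.2 + 402) ≈ 73.002 hours.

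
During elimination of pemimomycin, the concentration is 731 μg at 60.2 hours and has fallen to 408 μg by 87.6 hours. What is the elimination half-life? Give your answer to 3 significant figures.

32.6 hours

Over Δt = 87.6 − 60.2 = 27.4 hours, the level fell by a factor of 731/408 ≈ 1.7917.
n = log₂(1.7917) ≈ 0.8413 half-lives, so t½ = 27.4/0.8413 ≈ 32.569 hours.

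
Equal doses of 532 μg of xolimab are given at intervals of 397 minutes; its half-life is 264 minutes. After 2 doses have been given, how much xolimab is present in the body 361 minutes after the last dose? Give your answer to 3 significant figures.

279 μg

The 2 doses were given 758, 361 minutes ago.
Total = 532·(1/2)^(758/264) + 532·(1/2)^(361/264)
      = 72.709 + 206.19 ≈ 278.9 μg.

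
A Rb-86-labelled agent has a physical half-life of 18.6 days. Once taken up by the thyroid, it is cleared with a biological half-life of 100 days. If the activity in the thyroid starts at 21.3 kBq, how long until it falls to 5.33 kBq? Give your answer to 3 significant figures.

31.3 days

1/t_eff = 1/t_phys + 1/t_biol = 1/18.6 + 1/100 = 0.063763 per day.
t_eff = 18.6 × 100 / (18.6 + 100) ≈ 15.683 days.
n = log₂(21.3/5.33) ≈ 1.9986; t = 1.9986 × 15.683 ≈ 31.345 days.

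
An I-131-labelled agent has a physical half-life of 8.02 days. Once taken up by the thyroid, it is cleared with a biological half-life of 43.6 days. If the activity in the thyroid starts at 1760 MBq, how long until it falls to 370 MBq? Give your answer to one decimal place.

15.2 days

1/t_eff = 1/t_phys + 1/t_biol = 1/8.02 + 1/43.6 = 0.14762 per day.
t_eff = 8.02 × 43.6 / (8.02 + 43.6) ≈ 6.774 days.
n = log₂(1760/370) ≈ 2.25; t = 2.25 × 6.774 ≈ 15.241 days.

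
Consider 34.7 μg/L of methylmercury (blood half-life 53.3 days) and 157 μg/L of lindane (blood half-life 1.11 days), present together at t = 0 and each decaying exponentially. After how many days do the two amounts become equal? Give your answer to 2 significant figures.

2.5 days

Set 34.7·(1/2)^(t/53.3) = 157·(1/2)^(t/1.11).
Taking log₂: log₂(34.7/157) = t·(1/53.3 − 1/1.11).
log₂(0.22102) = -2.1778; 1/53.3 − 1/1.11 = -0.88214.
t = -2.1778 / -0.88214 ≈ 2.4687 days.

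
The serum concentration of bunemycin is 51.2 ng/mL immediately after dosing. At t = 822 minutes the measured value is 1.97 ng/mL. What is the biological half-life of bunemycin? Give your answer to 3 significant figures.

A/A₀ = 1.97/51.2 ≈ 0.038477.
n = log₂(25.99) ≈ 4.6999 half-lives elapsed in 822 minutes.
t½ = 822/4.6999 ≈ 174.9 minutes.

175 minutes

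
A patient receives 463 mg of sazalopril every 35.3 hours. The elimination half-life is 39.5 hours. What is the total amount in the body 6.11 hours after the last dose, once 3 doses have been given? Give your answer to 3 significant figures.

760 mg

The 3 doses were given 76.71, 41.41, 6.11 hours ago.
Total = 463·(1/2)^(76.71/39.5) + 463·(1/2)^(41.41/39.5) + 463·(1/2)^(6.11/39.5)
      = 120.5 + 223.87 + 415.93 ≈ 760.29 mg.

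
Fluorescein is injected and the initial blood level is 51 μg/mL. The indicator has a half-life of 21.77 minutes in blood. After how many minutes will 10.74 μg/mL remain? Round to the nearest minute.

Fraction remaining = 10.74/51 ≈ 0.21059.
n = log₂(51/10.74) = ln(4.7486)/ln 2 ≈ 2.2475 half-lives.
t = n × t½ = 2.2475 × 21.77 ≈ 48.928 minutes.

49 minutes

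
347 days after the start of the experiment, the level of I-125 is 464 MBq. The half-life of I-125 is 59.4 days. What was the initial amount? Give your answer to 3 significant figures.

Number of half-lives elapsed: n = 347/59.4 ≈ 5.8418.
A₀ = A × 2^n = 464 × 2^5.8418 = 464 × 57.351 ≈ 26611 MBq.

26600 MBq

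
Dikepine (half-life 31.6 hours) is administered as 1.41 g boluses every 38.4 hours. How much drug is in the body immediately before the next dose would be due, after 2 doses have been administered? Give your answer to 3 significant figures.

The 2 doses were given 76.8, 38.4 hours ago.
Total = 1.41·(1/2)^(76.8/31.6) + 1.41·(1/2)^(38.4/31.6)
      = 0.26158 + 0.60731 ≈ 0.86889 g.

0.869 g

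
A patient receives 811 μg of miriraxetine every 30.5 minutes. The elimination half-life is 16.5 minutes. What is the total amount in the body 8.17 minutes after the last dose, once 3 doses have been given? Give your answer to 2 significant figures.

The 3 doses were given 69.17, 38.67, 8.17 minutes ago.
Total = 811·(1/2)^(69.17/16.5) + 811·(1/2)^(38.67/16.5) + 811·(1/2)^(8.17/16.5)
      = 44.368 + 159.78 + 575.39 ≈ 779.54 μg.

780 μg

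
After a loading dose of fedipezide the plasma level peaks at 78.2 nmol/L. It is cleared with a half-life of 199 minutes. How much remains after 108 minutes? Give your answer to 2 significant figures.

54 nmol/L

Number of half-lives: n = 108/199 ≈ 0.54271.
Remaining = 78.2 × (1/2)^0.54271 = 78.2 × 0.68648 ≈ 53.683 nmol/L.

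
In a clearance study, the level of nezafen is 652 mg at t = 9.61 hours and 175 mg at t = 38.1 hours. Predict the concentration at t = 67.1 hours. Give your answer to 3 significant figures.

Over Δt = 38.1 − 9.61 = 28.49 hours, the level fell by a factor of 652/175 ≈ 3.7257.
n = log₂(3.7257) ≈ 1.8975 half-lives, so t½ = 28.49/1.8975 ≈ 15.014 hours.
From t = 38.1 to t = 67.1: 175 × (1/2)^((67.1−38.1)/15.014) ≈ 45.878 mg.

45.9 mg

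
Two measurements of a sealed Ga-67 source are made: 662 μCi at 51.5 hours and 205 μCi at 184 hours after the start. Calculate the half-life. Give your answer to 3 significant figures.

Over Δt = 184 − 51.5 = 132.5 hours, the level fell by a factor of 662/205 ≈ 3.2293.
n = log₂(3.2293) ≈ 1.6912 half-lives, so t½ = 132.5/1.6912 ≈ 78.346 hours.

78.3 hours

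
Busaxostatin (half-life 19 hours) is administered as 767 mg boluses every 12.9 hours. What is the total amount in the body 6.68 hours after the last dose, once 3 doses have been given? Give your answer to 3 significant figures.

1210 mg

The 3 doses were given 32.48, 19.58, 6.68 hours ago.
Total = 767·(1/2)^(32.48/19) + 767·(1/2)^(19.58/19) + 767·(1/2)^(6.68/19)
      = 234.53 + 375.47 + 601.12 ≈ 1211.1 mg.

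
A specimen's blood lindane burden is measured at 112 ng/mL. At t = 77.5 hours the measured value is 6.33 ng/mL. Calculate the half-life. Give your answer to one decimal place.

A/A₀ = 6.33/112 ≈ 0.056518.
n = log₂(17.694) ≈ 4.1451 half-lives elapsed in 77.5 hours.
t½ = 77.5/4.1451 ≈ 18.697 hours.

18.7 hours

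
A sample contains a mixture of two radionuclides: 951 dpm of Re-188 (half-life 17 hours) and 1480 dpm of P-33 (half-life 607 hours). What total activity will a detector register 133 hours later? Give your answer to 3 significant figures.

1280 dpm

Re-188: 951 × (1/2)^(133/17) = 951 × (1/2)^7.8235 ≈ 4.1982 dpm.
P-33: 1480 × (1/2)^(133/607) = 1480 × (1/2)^0.21911 ≈ 1271.5 dpm.
Total = 4.1982 + 1271.5 ≈ 1275.7 dpm.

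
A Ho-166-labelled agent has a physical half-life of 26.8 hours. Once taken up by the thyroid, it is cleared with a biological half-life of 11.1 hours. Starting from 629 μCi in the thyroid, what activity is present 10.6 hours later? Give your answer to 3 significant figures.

247 μCi

1/t_eff = 1/t_phys + 1/t_biol = 1/26.8 + 1/11.1 = 0.1274 per hour.
t_eff = 26.8 × 11.1 / (26.8 + 11.1) ≈ 7.8491 hours.
Remaining = 629 × (1/2)^(10.6/7.8491) = 629 × (1/2)^1.3505 ≈ 246.67 μCi.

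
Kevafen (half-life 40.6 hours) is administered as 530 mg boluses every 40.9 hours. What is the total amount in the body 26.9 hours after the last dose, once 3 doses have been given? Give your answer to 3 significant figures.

584 mg

The 3 doses were given 108.7, 67.8, 26.9 hours ago.
Total = 530·(1/2)^(108.7/40.6) + 530·(1/2)^(67.8/40.6) + 530·(1/2)^(26.9/40.6)
      = 82.855 + 166.56 + 334.83 ≈ 584.24 mg.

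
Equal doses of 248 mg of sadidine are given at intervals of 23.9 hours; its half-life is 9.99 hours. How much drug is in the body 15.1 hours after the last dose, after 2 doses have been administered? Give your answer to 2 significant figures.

100 mg

The 2 doses were given 39, 15.1 hours ago.
Total = 248·(1/2)^(39/9.99) + 248·(1/2)^(15.1/9.99)
      = 16.568 + 86.984 ≈ 103.55 mg.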